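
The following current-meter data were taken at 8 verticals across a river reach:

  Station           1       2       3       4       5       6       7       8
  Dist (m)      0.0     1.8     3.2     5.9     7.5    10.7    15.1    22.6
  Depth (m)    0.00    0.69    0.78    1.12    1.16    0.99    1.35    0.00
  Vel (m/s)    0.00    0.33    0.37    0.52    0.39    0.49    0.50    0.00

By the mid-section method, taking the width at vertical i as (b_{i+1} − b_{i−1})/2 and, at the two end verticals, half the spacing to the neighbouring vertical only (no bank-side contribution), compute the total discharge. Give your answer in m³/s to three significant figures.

9.15 m³/s

w_2 = (3.2 − 0.0)/2 = 1.6 m; q_2 = 0.33 × 0.69 × 1.6 = 0.3643 m³/s
w_3 = (5.9 − 1.8)/2 = 2.05 m; q_3 = 0.37 × 0.78 × 2.05 = 0.5916 m³/s
w_4 = (7.5 − 3.2)/2 = 2.15 m; q_4 = 0.52 × 1.12 × 2.15 = 1.252 m³/s
w_5 = (10.7 − 5.9)/2 = 2.4 m; q_5 = 0.39 × 1.16 × 2.4 = 1.086 m³/s
w_6 = (15.1 − 7.5)/2 = 3.8 m; q_6 = 0.49 × 0.99 × 3.8 = 1.843 m³/s
w_7 = (22.6 − 10.7)/2 = 5.95 m; q_7 = 0.50 × 1.35 × 5.95 = 4.016 m³/s
Stations 1, 8 contribute zero (depth or velocity is 0).
Q = Σ qᵢ = 9.154 m³/s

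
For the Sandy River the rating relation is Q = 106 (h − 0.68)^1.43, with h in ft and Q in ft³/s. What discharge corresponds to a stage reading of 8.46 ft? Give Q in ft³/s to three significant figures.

1990 ft³/s

Q = 106 × (8.46 − 0.68)^1.43 = 106 × 7.78^1.43 = 1993 ft³/s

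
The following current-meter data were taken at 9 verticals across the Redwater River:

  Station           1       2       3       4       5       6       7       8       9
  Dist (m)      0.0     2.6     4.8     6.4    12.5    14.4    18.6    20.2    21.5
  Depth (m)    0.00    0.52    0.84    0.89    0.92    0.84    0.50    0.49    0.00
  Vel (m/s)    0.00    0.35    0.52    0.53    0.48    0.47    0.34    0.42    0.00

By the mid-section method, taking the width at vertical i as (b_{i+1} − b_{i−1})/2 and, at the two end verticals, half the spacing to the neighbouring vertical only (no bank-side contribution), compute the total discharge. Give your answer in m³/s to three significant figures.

6.84 m³/s

w_2 = (4.8 − 0.0)/2 = 2.4 m; q_2 = 0.35 × 0.52 × 2.4 = 0.4368 m³/s
w_3 = (6.4 − 2.6)/2 = 1.9 m; q_3 = 0.52 × 0.84 × 1.9 = 0.8299 m³/s
w_4 = (12.5 − 4.8)/2 = 3.85 m; q_4 = 0.53 × 0.89 × 3.85 = 1.816 m³/s
w_5 = (14.4 − 6.4)/2 = 4 m; q_5 = 0.48 × 0.92 × 4 = 1.766 m³/s
w_6 = (18.6 − 12.5)/2 = 3.05 m; q_6 = 0.47 × 0.84 × 3.05 = 1.204 m³/s
w_7 = (20.2 − 14.4)/2 = 2.9 m; q_7 = 0.34 × 0.50 × 2.9 = 0.4930 m³/s
w_8 = (21.5 − 18.6)/2 = 1.45 m; q_8 = 0.42 × 0.49 × 1.45 = 0.2984 m³/s
Stations 1, 9 contribute zero (depth or velocity is 0).
Q = Σ qᵢ = 6.845 m³/s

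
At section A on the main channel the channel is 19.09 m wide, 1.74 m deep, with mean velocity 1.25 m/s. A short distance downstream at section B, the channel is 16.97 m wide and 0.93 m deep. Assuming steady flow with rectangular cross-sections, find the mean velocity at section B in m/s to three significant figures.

2.63 m/s

Q = A₁V₁ = (19.09×1.74) × 1.25 = 41.52 m³/s
A₂ = 16.97 × 0.93 = 15.78 m²
V₂ = Q/A₂ = 41.52/15.78 = 2.631 m/s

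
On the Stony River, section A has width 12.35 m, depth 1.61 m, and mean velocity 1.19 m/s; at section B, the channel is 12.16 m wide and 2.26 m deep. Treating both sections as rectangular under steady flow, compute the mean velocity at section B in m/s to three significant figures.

0.861 m/s

Q = A₁V₁ = (12.35×1.61) × 1.19 = 23.66 m³/s
A₂ = 12.16 × 2.26 = 27.48 m²
V₂ = Q/A₂ = 23.66/27.48 = 0.8610 m/s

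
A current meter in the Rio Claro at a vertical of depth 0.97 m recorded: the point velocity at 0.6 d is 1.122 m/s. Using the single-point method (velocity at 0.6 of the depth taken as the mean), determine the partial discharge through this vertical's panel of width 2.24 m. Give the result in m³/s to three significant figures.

v̄ = v₀.₆ = 1.122 m/s
q = v̄ × d × w = 1.122 × 0.97 × 2.24 = 2.438 m³/s

2.44 m³/s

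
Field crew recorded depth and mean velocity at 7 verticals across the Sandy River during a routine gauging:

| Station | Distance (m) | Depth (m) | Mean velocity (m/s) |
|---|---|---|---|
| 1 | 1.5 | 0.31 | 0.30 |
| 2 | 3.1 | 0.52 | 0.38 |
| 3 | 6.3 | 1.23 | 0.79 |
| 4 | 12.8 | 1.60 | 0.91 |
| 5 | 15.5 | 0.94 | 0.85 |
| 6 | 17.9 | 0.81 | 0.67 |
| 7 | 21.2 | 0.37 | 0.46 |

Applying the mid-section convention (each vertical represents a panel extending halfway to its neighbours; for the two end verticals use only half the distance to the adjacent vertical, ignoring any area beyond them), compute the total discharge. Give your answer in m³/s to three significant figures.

w_1 = (3.1 − 1.5)/2 = 0.8 m; q_1 = 0.30 × 0.31 × 0.8 = 0.07440 m³/s
w_2 = (6.3 − 1.5)/2 = 2.4 m; q_2 = 0.38 × 0.52 × 2.4 = 0.4742 m³/s
w_3 = (12.8 − 3.1)/2 = 4.85 m; q_3 = 0.79 × 1.23 × 4.85 = 4.713 m³/s
w_4 = (15.5 − 6.3)/2 = 4.6 m; q_4 = 0.91 × 1.60 × 4.6 = 6.698 m³/s
w_5 = (17.9 − 12.8)/2 = 2.55 m; q_5 = 0.85 × 0.94 × 2.55 = 2.037 m³/s
w_6 = (21.2 − 15.5)/2 = 2.85 m; q_6 = 0.67 × 0.81 × 2.85 = 1.547 m³/s
w_7 = (21.2 − 17.9)/2 = 1.65 m; q_7 = 0.46 × 0.37 × 1.65 = 0.2808 m³/s
Q = Σ qᵢ = 15.82 m³/s

15.8 m³/s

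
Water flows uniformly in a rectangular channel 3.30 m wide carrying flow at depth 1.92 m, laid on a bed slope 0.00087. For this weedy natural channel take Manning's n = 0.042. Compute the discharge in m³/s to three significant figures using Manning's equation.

A = b·y = 3.30 × 1.92 = 6.336 m²
P = b + 2y = 3.30 + 2×1.92 = 7.140 m
R = A/P = 6.336/7.140 = 0.8874 m
Q = (1/n)·A·R^(2/3)·S^(1/2) = (1/0.042) × 6.336 × 0.8874^(2/3) × 0.00087^(1/2) = 4.109 m³/s

4.11 m³/s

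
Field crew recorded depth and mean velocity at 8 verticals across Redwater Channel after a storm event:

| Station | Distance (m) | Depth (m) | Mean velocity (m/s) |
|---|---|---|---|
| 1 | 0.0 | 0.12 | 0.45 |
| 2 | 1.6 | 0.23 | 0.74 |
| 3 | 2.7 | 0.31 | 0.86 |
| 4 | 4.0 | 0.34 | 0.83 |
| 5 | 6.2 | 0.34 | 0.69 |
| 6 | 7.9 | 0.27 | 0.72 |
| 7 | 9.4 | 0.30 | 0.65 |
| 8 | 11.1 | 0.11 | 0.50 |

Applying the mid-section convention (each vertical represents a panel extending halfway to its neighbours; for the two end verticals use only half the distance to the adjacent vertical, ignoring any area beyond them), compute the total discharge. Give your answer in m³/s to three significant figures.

2.21 m³/s

w_1 = (1.6 − 0.0)/2 = 0.8 m; q_1 = 0.45 × 0.12 × 0.8 = 0.04320 m³/s
w_2 = (2.7 − 0.0)/2 = 1.35 m; q_2 = 0.74 × 0.23 × 1.35 = 0.2298 m³/s
w_3 = (4.0 − 1.6)/2 = 1.2 m; q_3 = 0.86 × 0.31 × 1.2 = 0.3199 m³/s
w_4 = (6.2 − 2.7)/2 = 1.75 m; q_4 = 0.83 × 0.34 × 1.75 = 0.4939 m³/s
w_5 = (7.9 − 4.0)/2 = 1.95 m; q_5 = 0.69 × 0.34 × 1.95 = 0.4575 m³/s
w_6 = (9.4 − 6.2)/2 = 1.6 m; q_6 = 0.72 × 0.27 × 1.6 = 0.3110 m³/s
w_7 = (11.1 − 7.9)/2 = 1.6 m; q_7 = 0.65 × 0.30 × 1.6 = 0.3120 m³/s
w_8 = (11.1 − 9.4)/2 = 0.85 m; q_8 = 0.50 × 0.11 × 0.85 = 0.04675 m³/s
Q = Σ qᵢ = 2.214 m³/s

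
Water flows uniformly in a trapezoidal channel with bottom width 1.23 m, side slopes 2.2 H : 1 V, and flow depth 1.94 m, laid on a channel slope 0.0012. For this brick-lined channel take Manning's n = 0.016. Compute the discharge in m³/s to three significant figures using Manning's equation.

23.2 m³/s

A = (b + z·y)·y = (1.23 + 2.2×1.94)×1.94 = 10.67 m²
P = b + 2y√(1+z²) = 1.23 + 2×1.94×√(1+2.2²) = 10.61 m
R = A/P = 10.67/10.61 = 1.006 m
Q = (1/n)·A·R^(2/3)·S^(1/2) = (1/0.016) × 10.67 × 1.006^(2/3) × 0.0012^(1/2) = 23.18 m³/s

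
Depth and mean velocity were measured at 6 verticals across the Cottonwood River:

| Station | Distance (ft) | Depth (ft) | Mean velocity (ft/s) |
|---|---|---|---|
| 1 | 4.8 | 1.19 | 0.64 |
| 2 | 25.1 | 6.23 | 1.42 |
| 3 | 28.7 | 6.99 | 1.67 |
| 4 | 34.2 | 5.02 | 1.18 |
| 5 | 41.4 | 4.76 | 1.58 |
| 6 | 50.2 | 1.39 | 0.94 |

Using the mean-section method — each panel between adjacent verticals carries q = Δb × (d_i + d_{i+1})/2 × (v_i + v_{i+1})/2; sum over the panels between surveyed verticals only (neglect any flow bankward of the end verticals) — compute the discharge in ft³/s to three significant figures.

Panel 1-2: Δb = 20.3 ft, d̄ = (1.19+6.23)/2 = 3.71, v̄ = (0.64+1.42)/2 = 1.03 → q = 20.3×3.71×1.03 = 77.57 ft³/s
Panel 2-3: Δb = 3.6 ft, d̄ = (6.23+6.99)/2 = 6.61, v̄ = (1.42+1.67)/2 = 1.545 → q = 3.6×6.61×1.545 = 36.76 ft³/s
Panel 3-4: Δb = 5.5 ft, d̄ = (6.99+5.02)/2 = 6.005, v̄ = (1.67+1.18)/2 = 1.425 → q = 5.5×6.005×1.425 = 47.06 ft³/s
Panel 4-5: Δb = 7.2 ft, d̄ = (5.02+4.76)/2 = 4.89, v̄ = (1.18+1.58)/2 = 1.38 → q = 7.2×4.89×1.38 = 48.59 ft³/s
Panel 5-6: Δb = 8.8 ft, d̄ = (4.76+1.39)/2 = 3.075, v̄ = (1.58+0.94)/2 = 1.26 → q = 8.8×3.075×1.26 = 34.10 ft³/s
Q = Σ q = 244.1 ft³/s

244 ft³/s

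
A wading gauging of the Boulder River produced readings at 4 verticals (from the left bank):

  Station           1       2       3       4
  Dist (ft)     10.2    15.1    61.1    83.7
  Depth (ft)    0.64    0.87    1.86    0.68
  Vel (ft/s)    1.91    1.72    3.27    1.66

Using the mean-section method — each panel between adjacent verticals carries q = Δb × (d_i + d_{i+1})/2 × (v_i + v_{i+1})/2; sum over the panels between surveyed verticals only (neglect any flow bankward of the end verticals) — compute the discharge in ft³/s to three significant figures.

Panel 1-2: Δb = 4.9 ft, d̄ = (0.64+0.87)/2 = 0.755, v̄ = (1.91+1.72)/2 = 1.815 → q = 4.9×0.755×1.815 = 6.715 ft³/s
Panel 2-3: Δb = 46 ft, d̄ = (0.87+1.86)/2 = 1.365, v̄ = (1.72+3.27)/2 = 2.495 → q = 46×1.365×2.495 = 156.7 ft³/s
Panel 3-4: Δb = 22.6 ft, d̄ = (1.86+0.68)/2 = 1.27, v̄ = (3.27+1.66)/2 = 2.465 → q = 22.6×1.27×2.465 = 70.75 ft³/s
Q = Σ q = 234.1 ft³/s

234 ft³/s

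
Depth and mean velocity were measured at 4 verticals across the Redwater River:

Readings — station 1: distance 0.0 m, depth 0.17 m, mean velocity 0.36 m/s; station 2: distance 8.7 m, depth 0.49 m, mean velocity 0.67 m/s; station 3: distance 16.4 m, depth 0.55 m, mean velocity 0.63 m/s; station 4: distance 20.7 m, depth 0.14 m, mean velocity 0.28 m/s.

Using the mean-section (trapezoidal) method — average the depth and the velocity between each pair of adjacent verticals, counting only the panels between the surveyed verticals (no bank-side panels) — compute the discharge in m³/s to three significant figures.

Panel 1-2: Δb = 8.7 m, d̄ = (0.17+0.49)/2 = 0.33, v̄ = (0.36+0.67)/2 = 0.515 → q = 8.7×0.33×0.515 = 1.479 m³/s
Panel 2-3: Δb = 7.7 m, d̄ = (0.49+0.55)/2 = 0.52, v̄ = (0.67+0.63)/2 = 0.65 → q = 7.7×0.52×0.65 = 2.603 m³/s
Panel 3-4: Δb = 4.3 m, d̄ = (0.55+0.14)/2 = 0.345, v̄ = (0.63+0.28)/2 = 0.455 → q = 4.3×0.345×0.455 = 0.6750 m³/s
Q = Σ q = 4.756 m³/s

4.76 m³/s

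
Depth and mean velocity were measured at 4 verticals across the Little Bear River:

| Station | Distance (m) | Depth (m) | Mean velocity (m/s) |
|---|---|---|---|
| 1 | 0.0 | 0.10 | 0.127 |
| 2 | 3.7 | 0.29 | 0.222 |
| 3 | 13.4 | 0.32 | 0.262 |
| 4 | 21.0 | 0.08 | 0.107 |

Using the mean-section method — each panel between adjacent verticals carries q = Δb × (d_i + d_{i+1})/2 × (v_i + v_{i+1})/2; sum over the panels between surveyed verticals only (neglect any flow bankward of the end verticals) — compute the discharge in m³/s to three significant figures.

1.12 m³/s

Panel 1-2: Δb = 3.7 m, d̄ = (0.10+0.29)/2 = 0.195, v̄ = (0.127+0.222)/2 = 0.1745 → q = 3.7×0.195×0.1745 = 0.1259 m³/s
Panel 2-3: Δb = 9.7 m, d̄ = (0.29+0.32)/2 = 0.305, v̄ = (0.222+0.262)/2 = 0.242 → q = 9.7×0.305×0.242 = 0.7160 m³/s
Panel 3-4: Δb = 7.6 m, d̄ = (0.32+0.08)/2 = 0.2, v̄ = (0.262+0.107)/2 = 0.1845 → q = 7.6×0.2×0.1845 = 0.2804 m³/s
Q = Σ q = 1.122 m³/s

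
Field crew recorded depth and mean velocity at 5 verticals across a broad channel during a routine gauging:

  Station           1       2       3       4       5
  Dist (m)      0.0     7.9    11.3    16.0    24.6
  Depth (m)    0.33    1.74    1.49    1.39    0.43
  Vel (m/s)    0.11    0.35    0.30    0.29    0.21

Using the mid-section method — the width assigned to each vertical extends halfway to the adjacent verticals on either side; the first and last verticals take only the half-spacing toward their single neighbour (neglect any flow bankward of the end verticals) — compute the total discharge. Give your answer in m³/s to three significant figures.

8.46 m³/s

w_1 = (7.9 − 0.0)/2 = 3.95 m; q_1 = 0.11 × 0.33 × 3.95 = 0.1434 m³/s
w_2 = (11.3 − 0.0)/2 = 5.65 m; q_2 = 0.35 × 1.74 × 5.65 = 3.441 m³/s
w_3 = (16.0 − 7.9)/2 = 4.05 m; q_3 = 0.30 × 1.49 × 4.05 = 1.810 m³/s
w_4 = (24.6 − 11.3)/2 = 6.65 m; q_4 = 0.29 × 1.39 × 6.65 = 2.681 m³/s
w_5 = (24.6 − 16.0)/2 = 4.3 m; q_5 = 0.21 × 0.43 × 4.3 = 0.3883 m³/s
Q = Σ qᵢ = 8.463 m³/s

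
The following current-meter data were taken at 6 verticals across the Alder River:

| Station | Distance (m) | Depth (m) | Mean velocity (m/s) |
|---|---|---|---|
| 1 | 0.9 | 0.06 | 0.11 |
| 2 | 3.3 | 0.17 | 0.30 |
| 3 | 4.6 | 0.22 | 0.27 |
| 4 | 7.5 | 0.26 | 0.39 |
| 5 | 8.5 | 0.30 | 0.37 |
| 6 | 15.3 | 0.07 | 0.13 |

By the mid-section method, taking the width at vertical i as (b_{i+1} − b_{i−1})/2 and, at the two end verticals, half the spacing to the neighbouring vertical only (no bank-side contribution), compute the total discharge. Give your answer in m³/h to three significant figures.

w_1 = (3.3 − 0.9)/2 = 1.2 m; q_1 = 0.11 × 0.06 × 1.2 = 0.007920 m³/s
w_2 = (4.6 − 0.9)/2 = 1.85 m; q_2 = 0.30 × 0.17 × 1.85 = 0.09435 m³/s
w_3 = (7.5 − 3.3)/2 = 2.1 m; q_3 = 0.27 × 0.22 × 2.1 = 0.1247 m³/s
w_4 = (8.5 − 4.6)/2 = 1.95 m; q_4 = 0.39 × 0.26 × 1.95 = 0.1977 m³/s
w_5 = (15.3 − 7.5)/2 = 3.9 m; q_5 = 0.37 × 0.30 × 3.9 = 0.4329 m³/s
w_6 = (15.3 − 8.5)/2 = 3.4 m; q_6 = 0.13 × 0.07 × 3.4 = 0.03094 m³/s
Q = Σ qᵢ = 0.8886 m³/s
= 0.8886 × 3600 = 3199 m³/h

3200 m³/h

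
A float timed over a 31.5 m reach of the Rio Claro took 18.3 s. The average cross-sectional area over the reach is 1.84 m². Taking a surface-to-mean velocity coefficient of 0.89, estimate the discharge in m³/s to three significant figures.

2.82 m³/s

v_surface = L / t̄ = 31.5 / 18.3 = 1.721 m/s
v_mean = 0.89 × 1.721 = 1.532 m/s
Q = A × v_mean = 1.84 × 1.532 = 2.819 m³/s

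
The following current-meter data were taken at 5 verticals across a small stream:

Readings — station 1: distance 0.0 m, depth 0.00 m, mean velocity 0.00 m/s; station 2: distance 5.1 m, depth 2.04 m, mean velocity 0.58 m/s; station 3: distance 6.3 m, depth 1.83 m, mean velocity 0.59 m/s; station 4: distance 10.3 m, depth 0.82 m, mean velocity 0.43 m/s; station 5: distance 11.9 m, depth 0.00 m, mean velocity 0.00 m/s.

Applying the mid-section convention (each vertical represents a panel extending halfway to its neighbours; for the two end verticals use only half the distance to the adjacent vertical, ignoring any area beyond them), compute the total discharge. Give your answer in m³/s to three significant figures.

7.52 m³/s

w_2 = (6.3 − 0.0)/2 = 3.15 m; q_2 = 0.58 × 2.04 × 3.15 = 3.727 m³/s
w_3 = (10.3 − 5.1)/2 = 2.6 m; q_3 = 0.59 × 1.83 × 2.6 = 2.807 m³/s
w_4 = (11.9 − 6.3)/2 = 2.8 m; q_4 = 0.43 × 0.82 × 2.8 = 0.9873 m³/s
Stations 1, 5 contribute zero (depth or velocity is 0).
Q = Σ qᵢ = 7.522 m³/s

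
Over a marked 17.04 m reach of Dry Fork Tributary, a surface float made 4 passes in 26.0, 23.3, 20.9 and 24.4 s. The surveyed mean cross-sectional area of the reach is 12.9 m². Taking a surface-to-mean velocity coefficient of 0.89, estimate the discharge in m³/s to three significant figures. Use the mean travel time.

t̄ = (26.0 + 23.3 + 20.9 + 24.4) / 4 = 23.65 s
v_surface = L / t̄ = 17.04 / 23.65 = 0.7205 m/s
v_mean = 0.89 × 0.7205 = 0.6413 m/s
Q = A × v_mean = 12.9 × 0.6413 = 8.272 m³/s

8.27 m³/s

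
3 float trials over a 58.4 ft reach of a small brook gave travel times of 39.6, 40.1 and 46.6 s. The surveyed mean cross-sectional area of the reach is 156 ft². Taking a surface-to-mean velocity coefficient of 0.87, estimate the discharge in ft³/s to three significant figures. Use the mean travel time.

188 ft³/s

t̄ = (39.6 + 40.1 + 46.6) / 3 = 42.1 s
v_surface = L / t̄ = 58.4 / 42.1 = 1.387 ft/s
v_mean = 0.87 × 1.387 = 1.207 ft/s
Q = A × v_mean = 156 × 1.207 = 188.3 ft³/s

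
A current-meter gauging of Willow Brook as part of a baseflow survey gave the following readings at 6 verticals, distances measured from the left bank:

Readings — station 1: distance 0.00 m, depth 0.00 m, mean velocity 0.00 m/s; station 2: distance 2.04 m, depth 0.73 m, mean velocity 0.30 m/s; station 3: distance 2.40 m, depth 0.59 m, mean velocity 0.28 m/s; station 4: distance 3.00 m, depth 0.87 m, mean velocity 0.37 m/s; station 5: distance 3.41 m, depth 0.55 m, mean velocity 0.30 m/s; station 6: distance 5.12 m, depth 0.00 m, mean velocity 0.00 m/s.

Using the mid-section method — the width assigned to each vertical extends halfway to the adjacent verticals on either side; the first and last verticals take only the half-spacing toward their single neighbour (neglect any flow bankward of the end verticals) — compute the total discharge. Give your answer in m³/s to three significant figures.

w_2 = (2.40 − 0.00)/2 = 1.2 m; q_2 = 0.30 × 0.73 × 1.2 = 0.2628 m³/s
w_3 = (3.00 − 2.04)/2 = 0.48 m; q_3 = 0.28 × 0.59 × 0.48 = 0.07930 m³/s
w_4 = (3.41 − 2.40)/2 = 0.505 m; q_4 = 0.37 × 0.87 × 0.505 = 0.1626 m³/s
w_5 = (5.12 − 3.00)/2 = 1.06 m; q_5 = 0.30 × 0.55 × 1.06 = 0.1749 m³/s
Stations 1, 6 contribute zero (depth or velocity is 0).
Q = Σ qᵢ = 0.6796 m³/s

0.680 m³/s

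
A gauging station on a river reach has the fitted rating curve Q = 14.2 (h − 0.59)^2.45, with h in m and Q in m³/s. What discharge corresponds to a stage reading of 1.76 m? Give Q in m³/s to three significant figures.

Q = 14.2 × (1.76 − 0.59)^2.45 = 14.2 × 1.17^2.45 = 20.86 m³/s

20.9 m³/s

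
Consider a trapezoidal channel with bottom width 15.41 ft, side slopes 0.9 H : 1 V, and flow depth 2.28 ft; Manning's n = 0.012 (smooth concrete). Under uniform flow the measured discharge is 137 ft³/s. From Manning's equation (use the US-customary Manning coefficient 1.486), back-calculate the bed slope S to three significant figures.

A = (b + z·y)·y = (15.41 + 0.9×2.28)×2.28 = 39.81 ft²
P = b + 2y√(1+z²) = 15.41 + 2×2.28×√(1+0.9²) = 21.54 ft
R = A/P = 39.81/21.54 = 1.848 ft
S = (Q·n / (1.486·A·R^(2/3)))² = (137×0.012 / (1.486×39.81×1.506))² = 0.0003405

0.000341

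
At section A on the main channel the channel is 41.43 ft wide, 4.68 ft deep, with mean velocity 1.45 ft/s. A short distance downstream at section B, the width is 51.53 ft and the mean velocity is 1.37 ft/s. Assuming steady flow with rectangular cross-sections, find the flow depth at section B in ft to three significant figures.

Q = A₁V₁ = (41.43×4.68) × 1.45 = 281.1 ft³/s
d₂ = Q/(b₂ V₂) = 281.1/(51.53×1.37) = 3.982 ft

3.98 ft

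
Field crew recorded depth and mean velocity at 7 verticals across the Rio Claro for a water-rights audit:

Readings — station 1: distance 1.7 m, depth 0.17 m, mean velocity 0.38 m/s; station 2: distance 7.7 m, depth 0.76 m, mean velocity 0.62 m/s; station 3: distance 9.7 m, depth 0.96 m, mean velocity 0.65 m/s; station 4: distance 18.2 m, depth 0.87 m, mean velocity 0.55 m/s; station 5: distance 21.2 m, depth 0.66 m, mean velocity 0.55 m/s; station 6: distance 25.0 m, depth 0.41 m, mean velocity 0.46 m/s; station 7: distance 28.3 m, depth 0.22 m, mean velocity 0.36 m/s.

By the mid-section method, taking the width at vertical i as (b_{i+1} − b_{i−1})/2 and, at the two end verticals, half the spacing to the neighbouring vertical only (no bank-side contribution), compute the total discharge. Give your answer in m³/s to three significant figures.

w_1 = (7.7 − 1.7)/2 = 3 m; q_1 = 0.38 × 0.17 × 3 = 0.1938 m³/s
w_2 = (9.7 − 1.7)/2 = 4 m; q_2 = 0.62 × 0.76 × 4 = 1.885 m³/s
w_3 = (18.2 − 7.7)/2 = 5.25 m; q_3 = 0.65 × 0.96 × 5.25 = 3.276 m³/s
w_4 = (21.2 − 9.7)/2 = 5.75 m; q_4 = 0.55 × 0.87 × 5.75 = 2.751 m³/s
w_5 = (25.0 − 18.2)/2 = 3.4 m; q_5 = 0.55 × 0.66 × 3.4 = 1.234 m³/s
w_6 = (28.3 − 21.2)/2 = 3.55 m; q_6 = 0.46 × 0.41 × 3.55 = 0.6695 m³/s
w_7 = (28.3 − 25.0)/2 = 1.65 m; q_7 = 0.36 × 0.22 × 1.65 = 0.1307 m³/s
Q = Σ qᵢ = 10.14 m³/s

10.1 m³/s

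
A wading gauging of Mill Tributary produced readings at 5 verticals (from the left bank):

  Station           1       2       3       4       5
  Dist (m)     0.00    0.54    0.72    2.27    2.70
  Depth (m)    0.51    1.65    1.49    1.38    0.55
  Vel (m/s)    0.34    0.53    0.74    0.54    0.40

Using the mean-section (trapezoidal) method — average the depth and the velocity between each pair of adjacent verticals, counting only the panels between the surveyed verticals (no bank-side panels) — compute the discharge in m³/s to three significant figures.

Panel 1-2: Δb = 0.54 m, d̄ = (0.51+1.65)/2 = 1.08, v̄ = (0.34+0.53)/2 = 0.435 → q = 0.54×1.08×0.435 = 0.2537 m³/s
Panel 2-3: Δb = 0.18 m, d̄ = (1.65+1.49)/2 = 1.57, v̄ = (0.53+0.74)/2 = 0.635 → q = 0.18×1.57×0.635 = 0.1795 m³/s
Panel 3-4: Δb = 1.55 m, d̄ = (1.49+1.38)/2 = 1.435, v̄ = (0.74+0.54)/2 = 0.64 → q = 1.55×1.435×0.64 = 1.424 m³/s
Panel 4-5: Δb = 0.43 m, d̄ = (1.38+0.55)/2 = 0.965, v̄ = (0.54+0.40)/2 = 0.47 → q = 0.43×0.965×0.47 = 0.1950 m³/s
Q = Σ q = 2.052 m³/s

2.05 m³/s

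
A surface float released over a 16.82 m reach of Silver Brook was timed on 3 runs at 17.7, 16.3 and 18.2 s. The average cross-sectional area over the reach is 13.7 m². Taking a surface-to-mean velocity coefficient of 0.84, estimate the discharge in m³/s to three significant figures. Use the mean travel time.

t̄ = (17.7 + 16.3 + 18.2) / 3 = 17.4 s
v_surface = L / t̄ = 16.82 / 17.4 = 0.9667 m/s
v_mean = 0.84 × 0.9667 = 0.8120 m/s
Q = A × v_mean = 13.7 × 0.8120 = 11.12 m³/s

11.1 m³/s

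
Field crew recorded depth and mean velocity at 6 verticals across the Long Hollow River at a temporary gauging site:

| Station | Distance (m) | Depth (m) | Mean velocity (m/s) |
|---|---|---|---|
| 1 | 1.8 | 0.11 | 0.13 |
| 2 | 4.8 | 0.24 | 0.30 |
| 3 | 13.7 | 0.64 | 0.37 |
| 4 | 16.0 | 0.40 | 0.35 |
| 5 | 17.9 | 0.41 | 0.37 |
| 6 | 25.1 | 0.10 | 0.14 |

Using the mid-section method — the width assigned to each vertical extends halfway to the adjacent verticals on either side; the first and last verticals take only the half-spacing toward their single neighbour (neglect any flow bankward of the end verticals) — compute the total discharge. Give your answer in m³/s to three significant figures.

2.81 m³/s

w_1 = (4.8 − 1.8)/2 = 1.5 m; q_1 = 0.13 × 0.11 × 1.5 = 0.02145 m³/s
w_2 = (13.7 − 1.8)/2 = 5.95 m; q_2 = 0.30 × 0.24 × 5.95 = 0.4284 m³/s
w_3 = (16.0 − 4.8)/2 = 5.6 m; q_3 = 0.37 × 0.64 × 5.6 = 1.326 m³/s
w_4 = (17.9 − 13.7)/2 = 2.1 m; q_4 = 0.35 × 0.40 × 2.1 = 0.2940 m³/s
w_5 = (25.1 − 16.0)/2 = 4.55 m; q_5 = 0.37 × 0.41 × 4.55 = 0.6902 m³/s
w_6 = (25.1 − 17.9)/2 = 3.6 m; q_6 = 0.14 × 0.10 × 3.6 = 0.05040 m³/s
Q = Σ qᵢ = 2.811 m³/s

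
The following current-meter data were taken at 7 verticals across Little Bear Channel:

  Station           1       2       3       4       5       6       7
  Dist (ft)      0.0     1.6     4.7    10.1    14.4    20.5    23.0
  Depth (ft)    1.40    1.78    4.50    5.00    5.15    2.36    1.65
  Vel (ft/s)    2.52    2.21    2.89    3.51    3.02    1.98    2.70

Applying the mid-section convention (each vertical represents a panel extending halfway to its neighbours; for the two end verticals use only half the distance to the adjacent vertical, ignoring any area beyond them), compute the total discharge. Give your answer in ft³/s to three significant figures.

259 ft³/s

w_1 = (1.6 − 0.0)/2 = 0.8 ft; q_1 = 2.52 × 1.40 × 0.8 = 2.822 ft³/s
w_2 = (4.7 − 0.0)/2 = 2.35 ft; q_2 = 2.21 × 1.78 × 2.35 = 9.244 ft³/s
w_3 = (10.1 − 1.6)/2 = 4.25 ft; q_3 = 2.89 × 4.50 × 4.25 = 55.27 ft³/s
w_4 = (14.4 − 4.7)/2 = 4.85 ft; q_4 = 3.51 × 5.00 × 4.85 = 85.12 ft³/s
w_5 = (20.5 − 10.1)/2 = 5.2 ft; q_5 = 3.02 × 5.15 × 5.2 = 80.88 ft³/s
w_6 = (23.0 − 14.4)/2 = 4.3 ft; q_6 = 1.98 × 2.36 × 4.3 = 20.09 ft³/s
w_7 = (23.0 − 20.5)/2 = 1.25 ft; q_7 = 2.70 × 1.65 × 1.25 = 5.569 ft³/s
Q = Σ qᵢ = 259.0 ft³/s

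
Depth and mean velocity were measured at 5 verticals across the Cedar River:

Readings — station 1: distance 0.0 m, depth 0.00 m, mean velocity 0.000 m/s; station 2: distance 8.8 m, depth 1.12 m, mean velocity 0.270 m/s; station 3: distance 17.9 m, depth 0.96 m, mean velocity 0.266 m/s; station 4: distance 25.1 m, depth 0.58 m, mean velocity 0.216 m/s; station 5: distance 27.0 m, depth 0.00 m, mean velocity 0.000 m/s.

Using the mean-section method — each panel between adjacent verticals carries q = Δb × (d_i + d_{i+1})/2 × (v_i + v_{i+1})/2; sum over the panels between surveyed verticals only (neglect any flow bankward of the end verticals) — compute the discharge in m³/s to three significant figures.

4.60 m³/s

Panel 1-2: Δb = 8.8 m, d̄ = (0.00+1.12)/2 = 0.56, v̄ = (0.000+0.270)/2 = 0.135 → q = 8.8×0.56×0.135 = 0.6653 m³/s
Panel 2-3: Δb = 9.1 m, d̄ = (1.12+0.96)/2 = 1.04, v̄ = (0.270+0.266)/2 = 0.268 → q = 9.1×1.04×0.268 = 2.536 m³/s
Panel 3-4: Δb = 7.2 m, d̄ = (0.96+0.58)/2 = 0.77, v̄ = (0.266+0.216)/2 = 0.241 → q = 7.2×0.77×0.241 = 1.336 m³/s
Panel 4-5: Δb = 1.9 m, d̄ = (0.58+0.00)/2 = 0.29, v̄ = (0.216+0.000)/2 = 0.108 → q = 1.9×0.29×0.108 = 0.05951 m³/s
Q = Σ q = 4.597 m³/s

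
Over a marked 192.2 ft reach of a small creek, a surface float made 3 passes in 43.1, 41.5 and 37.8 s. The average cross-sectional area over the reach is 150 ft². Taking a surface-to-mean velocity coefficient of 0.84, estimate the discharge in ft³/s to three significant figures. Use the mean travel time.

594 ft³/s

t̄ = (43.1 + 41.5 + 37.8) / 3 = 40.8 s
v_surface = L / t̄ = 192.2 / 40.8 = 4.711 ft/s
v_mean = 0.84 × 4.711 = 3.957 ft/s
Q = A × v_mean = 150 × 3.957 = 593.6 ft³/s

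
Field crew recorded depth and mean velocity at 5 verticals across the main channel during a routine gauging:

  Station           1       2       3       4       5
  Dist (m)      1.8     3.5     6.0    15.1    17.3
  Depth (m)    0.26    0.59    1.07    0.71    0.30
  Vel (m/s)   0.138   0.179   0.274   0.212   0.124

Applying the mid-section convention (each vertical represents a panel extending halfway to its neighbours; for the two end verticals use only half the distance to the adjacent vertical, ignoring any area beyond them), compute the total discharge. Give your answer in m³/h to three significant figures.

w_1 = (3.5 − 1.8)/2 = 0.85 m; q_1 = 0.138 × 0.26 × 0.85 = 0.03050 m³/s
w_2 = (6.0 − 1.8)/2 = 2.1 m; q_2 = 0.179 × 0.59 × 2.1 = 0.2218 m³/s
w_3 = (15.1 − 3.5)/2 = 5.8 m; q_3 = 0.274 × 1.07 × 5.8 = 1.700 m³/s
w_4 = (17.3 − 6.0)/2 = 5.65 m; q_4 = 0.212 × 0.71 × 5.65 = 0.8504 m³/s
w_5 = (17.3 − 15.1)/2 = 1.1 m; q_5 = 0.124 × 0.30 × 1.1 = 0.04092 m³/s
Q = Σ qᵢ = 2.844 m³/s
= 2.844 × 3600 = 10240 m³/h

10200 m³/h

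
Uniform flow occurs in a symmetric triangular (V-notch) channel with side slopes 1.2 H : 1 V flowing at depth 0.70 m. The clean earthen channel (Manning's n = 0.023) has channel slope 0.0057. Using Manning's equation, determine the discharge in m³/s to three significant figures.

0.804 m³/s

A = z·y² = 1.2×0.70² = 0.5880 m²
P = 2y√(1+z²) = 2×0.70×√(1+1.2²) = 2.187 m
R = A/P = 0.5880/2.187 = 0.2689 m
Q = (1/n)·A·R^(2/3)·S^(1/2) = (1/0.023) × 0.5880 × 0.2689^(2/3) × 0.0057^(1/2) = 0.8041 m³/s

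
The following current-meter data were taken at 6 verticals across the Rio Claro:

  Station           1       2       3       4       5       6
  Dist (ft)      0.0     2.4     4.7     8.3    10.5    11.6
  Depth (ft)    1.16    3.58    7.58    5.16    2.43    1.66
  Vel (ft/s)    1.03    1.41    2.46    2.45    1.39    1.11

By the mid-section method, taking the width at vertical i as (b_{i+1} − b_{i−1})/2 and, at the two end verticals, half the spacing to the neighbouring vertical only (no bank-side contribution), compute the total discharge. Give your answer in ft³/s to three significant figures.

w_1 = (2.4 − 0.0)/2 = 1.2 ft; q_1 = 1.03 × 1.16 × 1.2 = 1.434 ft³/s
w_2 = (4.7 − 0.0)/2 = 2.35 ft; q_2 = 1.41 × 3.58 × 2.35 = 11.86 ft³/s
w_3 = (8.3 − 2.4)/2 = 2.95 ft; q_3 = 2.46 × 7.58 × 2.95 = 55.01 ft³/s
w_4 = (10.5 − 4.7)/2 = 2.9 ft; q_4 = 2.45 × 5.16 × 2.9 = 36.66 ft³/s
w_5 = (11.6 − 8.3)/2 = 1.65 ft; q_5 = 1.39 × 2.43 × 1.65 = 5.573 ft³/s
w_6 = (11.6 − 10.5)/2 = 0.55 ft; q_6 = 1.11 × 1.66 × 0.55 = 1.013 ft³/s
Q = Σ qᵢ = 111.6 ft³/s

112 ft³/s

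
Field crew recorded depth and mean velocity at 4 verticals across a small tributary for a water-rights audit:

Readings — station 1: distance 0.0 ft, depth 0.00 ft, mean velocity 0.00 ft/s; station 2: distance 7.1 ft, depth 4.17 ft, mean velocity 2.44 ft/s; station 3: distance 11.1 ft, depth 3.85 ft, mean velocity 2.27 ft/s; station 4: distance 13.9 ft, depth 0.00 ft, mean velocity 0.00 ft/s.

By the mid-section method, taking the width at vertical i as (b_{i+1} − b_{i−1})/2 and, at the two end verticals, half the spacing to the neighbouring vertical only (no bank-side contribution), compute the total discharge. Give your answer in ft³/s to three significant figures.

86.2 ft³/s

w_2 = (11.1 − 0.0)/2 = 5.55 ft; q_2 = 2.44 × 4.17 × 5.55 = 56.47 ft³/s
w_3 = (13.9 − 7.1)/2 = 3.4 ft; q_3 = 2.27 × 3.85 × 3.4 = 29.71 ft³/s
Stations 1, 4 contribute zero (depth or velocity is 0).
Q = Σ qᵢ = 86.18 ft³/s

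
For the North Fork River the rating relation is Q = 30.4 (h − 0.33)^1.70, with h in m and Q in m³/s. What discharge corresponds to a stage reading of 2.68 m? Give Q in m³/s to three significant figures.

Q = 30.4 × (2.68 − 0.33)^1.70 = 30.4 × 2.35^1.70 = 129.9 m³/s

130 m³/s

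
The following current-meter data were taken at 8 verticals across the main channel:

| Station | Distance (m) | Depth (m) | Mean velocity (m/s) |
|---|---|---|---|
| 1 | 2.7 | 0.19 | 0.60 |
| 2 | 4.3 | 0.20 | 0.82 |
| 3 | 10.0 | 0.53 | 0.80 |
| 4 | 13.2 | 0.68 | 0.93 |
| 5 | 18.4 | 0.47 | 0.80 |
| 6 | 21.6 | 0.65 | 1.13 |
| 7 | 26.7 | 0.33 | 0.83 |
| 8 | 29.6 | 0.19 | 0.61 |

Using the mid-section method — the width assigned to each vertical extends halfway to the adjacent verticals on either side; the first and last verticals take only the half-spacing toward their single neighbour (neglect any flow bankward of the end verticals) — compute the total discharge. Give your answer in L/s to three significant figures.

w_1 = (4.3 − 2.7)/2 = 0.8 m; q_1 = 0.60 × 0.19 × 0.8 = 0.09120 m³/s
w_2 = (10.0 − 2.7)/2 = 3.65 m; q_2 = 0.82 × 0.20 × 3.65 = 0.5986 m³/s
w_3 = (13.2 − 4.3)/2 = 4.45 m; q_3 = 0.80 × 0.53 × 4.45 = 1.887 m³/s
w_4 = (18.4 − 10.0)/2 = 4.2 m; q_4 = 0.93 × 0.68 × 4.2 = 2.656 m³/s
w_5 = (21.6 − 13.2)/2 = 4.2 m; q_5 = 0.80 × 0.47 × 4.2 = 1.579 m³/s
w_6 = (26.7 − 18.4)/2 = 4.15 m; q_6 = 1.13 × 0.65 × 4.15 = 3.048 m³/s
w_7 = (29.6 − 21.6)/2 = 4 m; q_7 = 0.83 × 0.33 × 4 = 1.096 m³/s
w_8 = (29.6 − 26.7)/2 = 1.45 m; q_8 = 0.61 × 0.19 × 1.45 = 0.1681 m³/s
Q = Σ qᵢ = 11.12 m³/s
= 11.12 × 1000 = 11120 L/s

11100 L/s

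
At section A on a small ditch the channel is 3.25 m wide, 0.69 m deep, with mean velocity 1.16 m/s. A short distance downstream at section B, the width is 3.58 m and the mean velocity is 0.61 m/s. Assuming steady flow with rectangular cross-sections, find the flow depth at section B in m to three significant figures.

1.19 m

Q = A₁V₁ = (3.25×0.69) × 1.16 = 2.601 m³/s
d₂ = Q/(b₂ V₂) = 2.601/(3.58×0.61) = 1.191 m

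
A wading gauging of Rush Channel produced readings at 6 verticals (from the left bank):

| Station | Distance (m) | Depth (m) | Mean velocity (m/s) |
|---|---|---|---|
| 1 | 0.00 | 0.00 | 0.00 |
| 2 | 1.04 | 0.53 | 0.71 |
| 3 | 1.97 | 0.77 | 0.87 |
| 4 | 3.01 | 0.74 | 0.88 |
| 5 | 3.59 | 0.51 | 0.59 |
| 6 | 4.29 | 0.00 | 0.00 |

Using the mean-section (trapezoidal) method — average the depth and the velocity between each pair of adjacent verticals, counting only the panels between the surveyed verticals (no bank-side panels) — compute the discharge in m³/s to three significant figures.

Panel 1-2: Δb = 1.04 m, d̄ = (0.00+0.53)/2 = 0.265, v̄ = (0.00+0.71)/2 = 0.355 → q = 1.04×0.265×0.355 = 0.09784 m³/s
Panel 2-3: Δb = 0.93 m, d̄ = (0.53+0.77)/2 = 0.65, v̄ = (0.71+0.87)/2 = 0.79 → q = 0.93×0.65×0.79 = 0.4776 m³/s
Panel 3-4: Δb = 1.04 m, d̄ = (0.77+0.74)/2 = 0.755, v̄ = (0.87+0.88)/2 = 0.875 → q = 1.04×0.755×0.875 = 0.6871 m³/s
Panel 4-5: Δb = 0.58 m, d̄ = (0.74+0.51)/2 = 0.625, v̄ = (0.88+0.59)/2 = 0.735 → q = 0.58×0.625×0.735 = 0.2664 m³/s
Panel 5-6: Δb = 0.7 m, d̄ = (0.51+0.00)/2 = 0.255, v̄ = (0.59+0.00)/2 = 0.295 → q = 0.7×0.255×0.295 = 0.05266 m³/s
Q = Σ q = 1.582 m³/s

1.58 m³/s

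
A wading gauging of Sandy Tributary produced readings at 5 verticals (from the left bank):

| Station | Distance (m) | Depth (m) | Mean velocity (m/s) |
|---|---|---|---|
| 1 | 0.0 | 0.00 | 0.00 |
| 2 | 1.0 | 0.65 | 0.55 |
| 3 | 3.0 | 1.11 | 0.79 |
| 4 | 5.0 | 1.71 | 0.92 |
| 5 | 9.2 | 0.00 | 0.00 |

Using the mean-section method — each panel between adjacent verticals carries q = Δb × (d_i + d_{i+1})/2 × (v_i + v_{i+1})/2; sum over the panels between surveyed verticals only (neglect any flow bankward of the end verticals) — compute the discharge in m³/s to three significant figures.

Panel 1-2: Δb = 1 m, d̄ = (0.00+0.65)/2 = 0.325, v̄ = (0.00+0.55)/2 = 0.275 → q = 1×0.325×0.275 = 0.08938 m³/s
Panel 2-3: Δb = 2 m, d̄ = (0.65+1.11)/2 = 0.88, v̄ = (0.55+0.79)/2 = 0.67 → q = 2×0.88×0.67 = 1.179 m³/s
Panel 3-4: Δb = 2 m, d̄ = (1.11+1.71)/2 = 1.41, v̄ = (0.79+0.92)/2 = 0.855 → q = 2×1.41×0.855 = 2.411 m³/s
Panel 4-5: Δb = 4.2 m, d̄ = (1.71+0.00)/2 = 0.855, v̄ = (0.92+0.00)/2 = 0.46 → q = 4.2×0.855×0.46 = 1.652 m³/s
Q = Σ q = 5.332 m³/s

5.33 m³/s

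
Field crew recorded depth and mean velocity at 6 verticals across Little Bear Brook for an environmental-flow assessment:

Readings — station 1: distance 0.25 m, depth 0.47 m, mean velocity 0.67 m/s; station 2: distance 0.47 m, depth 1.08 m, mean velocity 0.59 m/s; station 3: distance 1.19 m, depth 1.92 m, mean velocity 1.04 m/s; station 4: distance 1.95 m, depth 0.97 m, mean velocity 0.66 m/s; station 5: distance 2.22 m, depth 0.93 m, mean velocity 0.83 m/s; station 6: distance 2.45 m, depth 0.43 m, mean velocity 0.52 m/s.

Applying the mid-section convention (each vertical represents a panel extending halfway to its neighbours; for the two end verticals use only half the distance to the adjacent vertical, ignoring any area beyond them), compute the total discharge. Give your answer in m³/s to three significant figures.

2.36 m³/s

w_1 = (0.47 − 0.25)/2 = 0.11 m; q_1 = 0.67 × 0.47 × 0.11 = 0.03464 m³/s
w_2 = (1.19 − 0.25)/2 = 0.47 m; q_2 = 0.59 × 1.08 × 0.47 = 0.2995 m³/s
w_3 = (1.95 − 0.47)/2 = 0.74 m; q_3 = 1.04 × 1.92 × 0.74 = 1.478 m³/s
w_4 = (2.22 − 1.19)/2 = 0.515 m; q_4 = 0.66 × 0.97 × 0.515 = 0.3297 m³/s
w_5 = (2.45 − 1.95)/2 = 0.25 m; q_5 = 0.83 × 0.93 × 0.25 = 0.1930 m³/s
w_6 = (2.45 − 2.22)/2 = 0.115 m; q_6 = 0.52 × 0.43 × 0.115 = 0.02571 m³/s
Q = Σ qᵢ = 2.360 m³/s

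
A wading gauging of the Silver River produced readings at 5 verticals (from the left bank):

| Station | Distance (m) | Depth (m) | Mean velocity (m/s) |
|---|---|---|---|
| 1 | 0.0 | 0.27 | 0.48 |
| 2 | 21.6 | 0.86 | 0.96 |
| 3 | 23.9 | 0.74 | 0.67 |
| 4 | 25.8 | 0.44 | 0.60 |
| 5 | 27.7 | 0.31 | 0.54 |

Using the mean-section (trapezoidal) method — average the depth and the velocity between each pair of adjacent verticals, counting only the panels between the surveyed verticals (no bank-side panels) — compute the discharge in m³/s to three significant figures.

Panel 1-2: Δb = 21.6 m, d̄ = (0.27+0.86)/2 = 0.565, v̄ = (0.48+0.96)/2 = 0.72 → q = 21.6×0.565×0.72 = 8.787 m³/s
Panel 2-3: Δb = 2.3 m, d̄ = (0.86+0.74)/2 = 0.8, v̄ = (0.96+0.67)/2 = 0.815 → q = 2.3×0.8×0.815 = 1.500 m³/s
Panel 3-4: Δb = 1.9 m, d̄ = (0.74+0.44)/2 = 0.59, v̄ = (0.67+0.60)/2 = 0.635 → q = 1.9×0.59×0.635 = 0.7118 m³/s
Panel 4-5: Δb = 1.9 m, d̄ = (0.44+0.31)/2 = 0.375, v̄ = (0.60+0.54)/2 = 0.57 → q = 1.9×0.375×0.57 = 0.4061 m³/s
Q = Σ q = 11.40 m³/s

11.4 m³/s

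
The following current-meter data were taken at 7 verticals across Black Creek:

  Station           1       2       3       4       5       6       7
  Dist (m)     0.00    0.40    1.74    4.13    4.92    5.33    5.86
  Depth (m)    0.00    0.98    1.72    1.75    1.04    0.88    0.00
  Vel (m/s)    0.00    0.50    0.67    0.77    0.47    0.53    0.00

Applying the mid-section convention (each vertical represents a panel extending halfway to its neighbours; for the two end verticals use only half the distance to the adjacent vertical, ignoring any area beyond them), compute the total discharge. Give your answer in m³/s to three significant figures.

w_2 = (1.74 − 0.00)/2 = 0.87 m; q_2 = 0.50 × 0.98 × 0.87 = 0.4263 m³/s
w_3 = (4.13 − 0.40)/2 = 1.865 m; q_3 = 0.67 × 1.72 × 1.865 = 2.149 m³/s
w_4 = (4.92 − 1.74)/2 = 1.59 m; q_4 = 0.77 × 1.75 × 1.59 = 2.143 m³/s
w_5 = (5.33 − 4.13)/2 = 0.6 m; q_5 = 0.47 × 1.04 × 0.6 = 0.2933 m³/s
w_6 = (5.86 − 4.92)/2 = 0.47 m; q_6 = 0.53 × 0.88 × 0.47 = 0.2192 m³/s
Stations 1, 7 contribute zero (depth or velocity is 0).
Q = Σ qᵢ = 5.231 m³/s

5.23 m³/s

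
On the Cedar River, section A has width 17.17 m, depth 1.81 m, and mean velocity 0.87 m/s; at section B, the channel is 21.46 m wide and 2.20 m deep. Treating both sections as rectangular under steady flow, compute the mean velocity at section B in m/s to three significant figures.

Q = A₁V₁ = (17.17×1.81) × 0.87 = 27.04 m³/s
A₂ = 21.46 × 2.20 = 47.21 m²
V₂ = Q/A₂ = 27.04/47.21 = 0.5727 m/s

0.573 m/s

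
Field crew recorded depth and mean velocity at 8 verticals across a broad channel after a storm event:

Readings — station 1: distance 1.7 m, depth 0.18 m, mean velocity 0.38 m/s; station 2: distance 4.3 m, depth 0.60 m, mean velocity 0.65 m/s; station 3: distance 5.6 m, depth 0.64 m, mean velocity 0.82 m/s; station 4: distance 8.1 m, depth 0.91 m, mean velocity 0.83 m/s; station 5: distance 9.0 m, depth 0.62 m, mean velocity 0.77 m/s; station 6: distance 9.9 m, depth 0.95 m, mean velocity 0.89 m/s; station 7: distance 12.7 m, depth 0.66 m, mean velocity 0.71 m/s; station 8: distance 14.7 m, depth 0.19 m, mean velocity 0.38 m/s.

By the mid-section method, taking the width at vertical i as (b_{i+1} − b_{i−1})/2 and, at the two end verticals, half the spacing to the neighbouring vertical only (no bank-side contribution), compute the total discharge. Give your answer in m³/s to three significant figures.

6.32 m³/s

w_1 = (4.3 − 1.7)/2 = 1.3 m; q_1 = 0.38 × 0.18 × 1.3 = 0.08892 m³/s
w_2 = (5.6 − 1.7)/2 = 1.95 m; q_2 = 0.65 × 0.60 × 1.95 = 0.7605 m³/s
w_3 = (8.1 − 4.3)/2 = 1.9 m; q_3 = 0.82 × 0.64 × 1.9 = 0.9971 m³/s
w_4 = (9.0 − 5.6)/2 = 1.7 m; q_4 = 0.83 × 0.91 × 1.7 = 1.284 m³/s
w_5 = (9.9 − 8.1)/2 = 0.9 m; q_5 = 0.77 × 0.62 × 0.9 = 0.4297 m³/s
w_6 = (12.7 − 9.0)/2 = 1.85 m; q_6 = 0.89 × 0.95 × 1.85 = 1.564 m³/s
w_7 = (14.7 − 9.9)/2 = 2.4 m; q_7 = 0.71 × 0.66 × 2.4 = 1.125 m³/s
w_8 = (14.7 − 12.7)/2 = 1 m; q_8 = 0.38 × 0.19 × 1 = 0.07220 m³/s
Q = Σ qᵢ = 6.321 m³/s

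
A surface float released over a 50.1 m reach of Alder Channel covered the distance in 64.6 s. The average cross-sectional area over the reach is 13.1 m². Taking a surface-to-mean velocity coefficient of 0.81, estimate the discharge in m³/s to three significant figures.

8.23 m³/s

v_surface = L / t̄ = 50.1 / 64.6 = 0.7755 m/s
v_mean = 0.81 × 0.7755 = 0.6282 m/s
Q = A × v_mean = 13.1 × 0.6282 = 8.229 m³/s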